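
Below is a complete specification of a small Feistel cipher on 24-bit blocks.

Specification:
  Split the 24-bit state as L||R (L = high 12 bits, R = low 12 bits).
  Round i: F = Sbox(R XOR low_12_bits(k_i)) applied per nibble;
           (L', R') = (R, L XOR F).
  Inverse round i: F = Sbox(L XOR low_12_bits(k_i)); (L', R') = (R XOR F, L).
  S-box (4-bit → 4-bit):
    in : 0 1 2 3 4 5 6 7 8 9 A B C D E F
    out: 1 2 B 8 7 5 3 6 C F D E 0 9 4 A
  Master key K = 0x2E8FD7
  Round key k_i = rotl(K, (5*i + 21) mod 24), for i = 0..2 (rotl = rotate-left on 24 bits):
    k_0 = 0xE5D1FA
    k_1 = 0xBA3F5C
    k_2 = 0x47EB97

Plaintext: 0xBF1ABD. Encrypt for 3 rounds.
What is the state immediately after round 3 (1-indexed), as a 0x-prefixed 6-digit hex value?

s_0 = plaintext = 0xBF1ABD
s_1 = Round(s_0, k_0) = 0xABD587
s_2 = Round(s_1, k_1) = 0x587723
s_3 = Round(s_2, k_2) = 0x723560

0x723560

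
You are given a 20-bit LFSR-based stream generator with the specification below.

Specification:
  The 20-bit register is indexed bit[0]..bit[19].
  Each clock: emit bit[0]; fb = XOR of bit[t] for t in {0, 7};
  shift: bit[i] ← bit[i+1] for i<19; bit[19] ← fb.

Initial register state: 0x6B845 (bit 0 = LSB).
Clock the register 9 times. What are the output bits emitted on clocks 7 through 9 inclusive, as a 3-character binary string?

100

reg_0 = 0x6B845
clock 1: out=1, reg = 0xB5C22
clock 2: out=0, reg = 0x5AE11
clock 3: out=1, reg = 0xAD708
clock 4: out=0, reg = 0x56B84
clock 5: out=0, reg = 0xAB5C2
clock 6: out=0, reg = 0xD5AE1
clock 7: out=1, reg = 0x6AD70
clock 8: out=0, reg = 0x356B8
clock 9: out=0, reg = 0x9AB5C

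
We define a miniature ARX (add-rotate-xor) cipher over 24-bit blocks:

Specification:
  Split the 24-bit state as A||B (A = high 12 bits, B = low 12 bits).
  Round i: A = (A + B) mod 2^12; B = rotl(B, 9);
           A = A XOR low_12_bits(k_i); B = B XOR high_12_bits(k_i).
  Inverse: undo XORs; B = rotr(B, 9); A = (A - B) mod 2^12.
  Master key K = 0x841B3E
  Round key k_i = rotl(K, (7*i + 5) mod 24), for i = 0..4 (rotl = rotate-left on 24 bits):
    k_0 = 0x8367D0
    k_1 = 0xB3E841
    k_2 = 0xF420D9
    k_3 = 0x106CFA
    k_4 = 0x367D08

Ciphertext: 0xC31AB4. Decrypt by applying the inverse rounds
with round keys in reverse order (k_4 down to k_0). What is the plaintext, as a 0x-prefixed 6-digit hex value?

s_0 = ciphertext = 0xC31AB4
s_1 = InvRound(s_0, k_4) = 0x29DE9C
s_2 = InvRound(s_1, k_3) = 0x190CD7
s_3 = InvRound(s_2, k_2) = 0x4A0CA9
s_4 = InvRound(s_3, k_1) = 0x026CBB
s_5 = InvRound(s_4, k_0) = 0x38C46A

0x38C46A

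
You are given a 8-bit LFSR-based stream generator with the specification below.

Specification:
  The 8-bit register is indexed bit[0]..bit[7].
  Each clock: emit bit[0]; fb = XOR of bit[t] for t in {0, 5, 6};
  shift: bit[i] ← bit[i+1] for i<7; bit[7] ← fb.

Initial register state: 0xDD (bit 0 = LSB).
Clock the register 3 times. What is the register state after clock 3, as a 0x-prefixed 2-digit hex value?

0x1B

reg_0 = 0xDD
clock 1: out=1, reg = 0x6E
clock 2: out=0, reg = 0x37
clock 3: out=1, reg = 0x1B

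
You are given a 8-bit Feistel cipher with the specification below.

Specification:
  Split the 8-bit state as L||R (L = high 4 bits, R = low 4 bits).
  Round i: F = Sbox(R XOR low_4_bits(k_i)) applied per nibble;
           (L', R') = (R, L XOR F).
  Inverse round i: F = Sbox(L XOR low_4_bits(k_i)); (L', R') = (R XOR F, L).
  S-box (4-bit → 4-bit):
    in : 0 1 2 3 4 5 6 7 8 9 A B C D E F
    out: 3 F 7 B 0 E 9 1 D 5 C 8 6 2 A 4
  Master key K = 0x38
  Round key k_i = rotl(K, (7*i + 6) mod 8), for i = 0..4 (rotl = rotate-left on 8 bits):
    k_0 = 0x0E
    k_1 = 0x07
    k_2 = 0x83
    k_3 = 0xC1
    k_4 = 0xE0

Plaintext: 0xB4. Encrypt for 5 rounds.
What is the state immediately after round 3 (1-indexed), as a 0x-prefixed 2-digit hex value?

s_0 = plaintext = 0xB4
s_1 = Round(s_0, k_0) = 0x47
s_2 = Round(s_1, k_1) = 0x77
s_3 = Round(s_2, k_2) = 0x77
s_4 = Round(s_3, k_3) = 0x7E
s_5 = Round(s_4, k_4) = 0xED

0x77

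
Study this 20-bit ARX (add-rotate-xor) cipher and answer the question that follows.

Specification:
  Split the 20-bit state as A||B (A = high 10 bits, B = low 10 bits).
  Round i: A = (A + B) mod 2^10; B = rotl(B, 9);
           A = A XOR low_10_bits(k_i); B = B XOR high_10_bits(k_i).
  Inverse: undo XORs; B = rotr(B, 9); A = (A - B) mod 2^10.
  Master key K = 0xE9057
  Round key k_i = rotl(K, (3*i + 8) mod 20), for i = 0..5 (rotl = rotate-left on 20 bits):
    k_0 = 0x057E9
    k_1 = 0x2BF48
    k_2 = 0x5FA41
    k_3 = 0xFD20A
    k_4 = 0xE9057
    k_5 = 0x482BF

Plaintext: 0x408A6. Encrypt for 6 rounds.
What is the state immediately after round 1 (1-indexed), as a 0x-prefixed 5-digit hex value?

0x90446

s_0 = plaintext = 0x408A6
s_1 = Round(s_0, k_0) = 0x90446
s_2 = Round(s_1, k_1) = 0x73C8C
s_3 = Round(s_2, k_2) = 0x06938
s_4 = Round(s_3, k_3) = 0xD6368
s_5 = Round(s_4, k_4) = 0xA5E10
s_6 = Round(s_5, k_5) = 0x86028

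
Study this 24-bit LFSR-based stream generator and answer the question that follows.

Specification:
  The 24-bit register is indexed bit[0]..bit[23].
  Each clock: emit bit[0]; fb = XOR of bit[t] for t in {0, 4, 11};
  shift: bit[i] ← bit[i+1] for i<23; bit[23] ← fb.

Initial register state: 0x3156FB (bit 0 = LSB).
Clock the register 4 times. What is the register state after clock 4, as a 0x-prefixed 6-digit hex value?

reg_0 = 0x3156FB
clock 1: out=1, reg = 0x18AB7D
clock 2: out=1, reg = 0x8C55BE
clock 3: out=0, reg = 0xC62ADF
clock 4: out=1, reg = 0xE3156F

0xE3156F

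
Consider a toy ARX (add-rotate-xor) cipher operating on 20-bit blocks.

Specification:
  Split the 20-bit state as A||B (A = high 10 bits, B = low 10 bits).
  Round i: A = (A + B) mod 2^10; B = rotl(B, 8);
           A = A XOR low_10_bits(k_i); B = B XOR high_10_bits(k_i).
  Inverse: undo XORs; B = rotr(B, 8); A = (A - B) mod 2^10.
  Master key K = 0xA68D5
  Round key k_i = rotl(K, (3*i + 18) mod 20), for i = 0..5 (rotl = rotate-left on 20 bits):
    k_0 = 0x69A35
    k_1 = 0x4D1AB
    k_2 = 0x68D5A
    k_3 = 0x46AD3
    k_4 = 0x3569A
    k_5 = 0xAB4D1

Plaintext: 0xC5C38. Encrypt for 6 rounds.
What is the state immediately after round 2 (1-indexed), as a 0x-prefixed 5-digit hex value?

s_0 = plaintext = 0xC5C38
s_1 = Round(s_0, k_0) = 0x5E9A8
s_2 = Round(s_1, k_1) = 0xA255E
s_3 = Round(s_2, k_2) = 0xAF7F4
s_4 = Round(s_3, k_3) = 0x189E7
s_5 = Round(s_4, k_4) = 0x34FAC
s_6 = Round(s_5, k_5) = 0x2BA46

0xA255E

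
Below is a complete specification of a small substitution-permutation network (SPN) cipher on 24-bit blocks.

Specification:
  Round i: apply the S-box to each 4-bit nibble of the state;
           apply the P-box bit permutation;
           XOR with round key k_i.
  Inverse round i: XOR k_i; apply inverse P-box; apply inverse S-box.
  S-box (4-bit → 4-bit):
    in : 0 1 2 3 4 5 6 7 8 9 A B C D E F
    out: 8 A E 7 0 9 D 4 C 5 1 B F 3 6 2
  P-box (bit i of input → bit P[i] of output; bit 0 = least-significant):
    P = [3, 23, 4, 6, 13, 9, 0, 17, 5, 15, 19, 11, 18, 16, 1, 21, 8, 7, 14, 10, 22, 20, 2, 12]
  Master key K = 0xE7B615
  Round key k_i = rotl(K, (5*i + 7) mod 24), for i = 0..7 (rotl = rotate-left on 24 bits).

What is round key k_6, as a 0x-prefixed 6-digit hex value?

K = 0xE7B615
k_0 = rotl(K, (5*0+7) mod 24) = rotl(K, 7) = 0xDB0AF3
k_1 = rotl(K, (5*1+7) mod 24) = rotl(K, 12) = 0x615E7B
k_2 = rotl(K, (5*2+7) mod 24) = rotl(K, 17) = 0x2BCF6C
k_3 = rotl(K, (5*3+7) mod 24) = rotl(K, 22) = 0x79ED85
k_4 = rotl(K, (5*4+7) mod 24) = rotl(K, 3) = 0x3DB0AF
k_5 = rotl(K, (5*5+7) mod 24) = rotl(K, 8) = 0xB615E7
k_6 = rotl(K, (5*6+7) mod 24) = rotl(K, 13) = 0xC2BCF6

0xC2BCF6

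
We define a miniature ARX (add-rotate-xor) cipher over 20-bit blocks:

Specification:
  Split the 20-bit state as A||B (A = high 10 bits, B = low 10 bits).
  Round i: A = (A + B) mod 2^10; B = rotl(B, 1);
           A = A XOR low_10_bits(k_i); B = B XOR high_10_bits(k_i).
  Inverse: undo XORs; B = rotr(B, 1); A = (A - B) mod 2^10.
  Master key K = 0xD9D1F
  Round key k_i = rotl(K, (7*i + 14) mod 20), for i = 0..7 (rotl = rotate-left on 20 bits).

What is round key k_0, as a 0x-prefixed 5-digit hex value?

K = 0xD9D1F
k_0 = rotl(K, (7*0+14) mod 20) = rotl(K, 14) = 0x7F674

0x7F674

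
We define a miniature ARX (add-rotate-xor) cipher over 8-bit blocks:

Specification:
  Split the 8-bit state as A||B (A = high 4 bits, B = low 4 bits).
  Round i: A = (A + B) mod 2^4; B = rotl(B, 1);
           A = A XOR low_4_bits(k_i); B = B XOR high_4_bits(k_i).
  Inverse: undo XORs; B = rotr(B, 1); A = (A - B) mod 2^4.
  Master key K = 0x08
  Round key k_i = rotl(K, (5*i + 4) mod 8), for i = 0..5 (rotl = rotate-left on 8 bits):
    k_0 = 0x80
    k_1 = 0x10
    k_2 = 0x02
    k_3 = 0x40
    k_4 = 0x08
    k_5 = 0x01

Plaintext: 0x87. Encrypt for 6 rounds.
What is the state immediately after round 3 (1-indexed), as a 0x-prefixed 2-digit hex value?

s_0 = plaintext = 0x87
s_1 = Round(s_0, k_0) = 0xF6
s_2 = Round(s_1, k_1) = 0x5D
s_3 = Round(s_2, k_2) = 0x0B
s_4 = Round(s_3, k_3) = 0xB3
s_5 = Round(s_4, k_4) = 0x66
s_6 = Round(s_5, k_5) = 0xDC

0x0B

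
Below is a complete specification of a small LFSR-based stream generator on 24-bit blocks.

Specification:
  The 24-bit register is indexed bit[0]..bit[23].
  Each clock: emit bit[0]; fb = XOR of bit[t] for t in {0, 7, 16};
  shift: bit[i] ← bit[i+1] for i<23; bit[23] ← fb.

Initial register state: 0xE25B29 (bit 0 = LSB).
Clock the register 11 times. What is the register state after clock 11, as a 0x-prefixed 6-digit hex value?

reg_0 = 0xE25B29
clock 1: out=1, reg = 0xF12D94
clock 2: out=0, reg = 0x7896CA
clock 3: out=0, reg = 0xBC4B65
clock 4: out=1, reg = 0xDE25B2
clock 5: out=0, reg = 0xEF12D9
clock 6: out=1, reg = 0xF7896C
clock 7: out=0, reg = 0xFBC4B6
clock 8: out=0, reg = 0x7DE25B
clock 9: out=1, reg = 0x3EF12D
clock 10: out=1, reg = 0x9F7896
clock 11: out=0, reg = 0x4FBC4B

0x4FBC4B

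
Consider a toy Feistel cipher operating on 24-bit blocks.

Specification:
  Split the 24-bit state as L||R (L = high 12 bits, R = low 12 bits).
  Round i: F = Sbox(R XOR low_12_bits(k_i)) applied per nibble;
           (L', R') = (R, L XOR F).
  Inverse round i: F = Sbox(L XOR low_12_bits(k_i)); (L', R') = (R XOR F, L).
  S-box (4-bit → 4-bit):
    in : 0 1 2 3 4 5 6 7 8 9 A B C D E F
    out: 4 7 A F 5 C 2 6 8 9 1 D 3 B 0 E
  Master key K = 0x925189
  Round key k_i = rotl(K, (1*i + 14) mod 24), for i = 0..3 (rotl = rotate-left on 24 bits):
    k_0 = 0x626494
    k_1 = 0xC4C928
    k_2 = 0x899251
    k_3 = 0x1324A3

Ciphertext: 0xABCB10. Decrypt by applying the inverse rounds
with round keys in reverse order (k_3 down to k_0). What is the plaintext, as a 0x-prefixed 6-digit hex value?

s_0 = ciphertext = 0xABCB10
s_1 = InvRound(s_0, k_3) = 0xB6EABC
s_2 = InvRound(s_1, k_2) = 0x342B6E
s_3 = InvRound(s_2, k_1) = 0xA4F342
s_4 = InvRound(s_3, k_0) = 0x3FFA4F

0x3FFA4F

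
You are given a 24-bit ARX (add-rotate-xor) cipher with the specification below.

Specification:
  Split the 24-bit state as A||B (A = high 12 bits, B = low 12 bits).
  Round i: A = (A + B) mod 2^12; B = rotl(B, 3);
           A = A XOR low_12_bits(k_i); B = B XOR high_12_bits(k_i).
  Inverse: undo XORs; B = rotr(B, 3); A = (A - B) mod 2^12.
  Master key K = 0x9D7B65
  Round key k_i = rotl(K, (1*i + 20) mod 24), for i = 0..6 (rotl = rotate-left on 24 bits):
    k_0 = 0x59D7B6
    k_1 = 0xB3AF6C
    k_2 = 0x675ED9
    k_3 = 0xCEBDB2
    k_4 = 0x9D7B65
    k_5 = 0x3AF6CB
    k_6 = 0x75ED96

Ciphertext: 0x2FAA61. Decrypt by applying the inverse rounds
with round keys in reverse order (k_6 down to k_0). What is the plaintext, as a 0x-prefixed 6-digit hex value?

s_0 = ciphertext = 0x2FAA61
s_1 = InvRound(s_0, k_6) = 0xFC5FA7
s_2 = InvRound(s_1, k_5) = 0x78D181
s_3 = InvRound(s_2, k_4) = 0xFDED0A
s_4 = InvRound(s_3, k_3) = 0x03023C
s_5 = InvRound(s_4, k_2) = 0xC60289
s_6 = InvRound(s_5, k_1) = 0xBD6736
s_7 = InvRound(s_6, k_0) = 0x60B655

0x60B655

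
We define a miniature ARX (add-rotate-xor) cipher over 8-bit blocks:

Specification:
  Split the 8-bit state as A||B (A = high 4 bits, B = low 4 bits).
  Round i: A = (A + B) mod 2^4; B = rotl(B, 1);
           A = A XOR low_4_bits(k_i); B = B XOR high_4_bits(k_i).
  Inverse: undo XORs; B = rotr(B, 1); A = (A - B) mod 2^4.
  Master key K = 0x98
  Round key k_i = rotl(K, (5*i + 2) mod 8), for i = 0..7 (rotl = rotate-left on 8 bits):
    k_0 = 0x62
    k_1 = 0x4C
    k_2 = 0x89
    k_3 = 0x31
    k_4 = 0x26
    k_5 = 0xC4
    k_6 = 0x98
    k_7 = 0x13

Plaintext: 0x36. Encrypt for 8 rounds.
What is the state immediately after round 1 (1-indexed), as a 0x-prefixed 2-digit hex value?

s_0 = plaintext = 0x36
s_1 = Round(s_0, k_0) = 0xBA
s_2 = Round(s_1, k_1) = 0x91
s_3 = Round(s_2, k_2) = 0x3A
s_4 = Round(s_3, k_3) = 0xC6
s_5 = Round(s_4, k_4) = 0x4E
s_6 = Round(s_5, k_5) = 0x61
s_7 = Round(s_6, k_6) = 0xFB
s_8 = Round(s_7, k_7) = 0x96

0xBA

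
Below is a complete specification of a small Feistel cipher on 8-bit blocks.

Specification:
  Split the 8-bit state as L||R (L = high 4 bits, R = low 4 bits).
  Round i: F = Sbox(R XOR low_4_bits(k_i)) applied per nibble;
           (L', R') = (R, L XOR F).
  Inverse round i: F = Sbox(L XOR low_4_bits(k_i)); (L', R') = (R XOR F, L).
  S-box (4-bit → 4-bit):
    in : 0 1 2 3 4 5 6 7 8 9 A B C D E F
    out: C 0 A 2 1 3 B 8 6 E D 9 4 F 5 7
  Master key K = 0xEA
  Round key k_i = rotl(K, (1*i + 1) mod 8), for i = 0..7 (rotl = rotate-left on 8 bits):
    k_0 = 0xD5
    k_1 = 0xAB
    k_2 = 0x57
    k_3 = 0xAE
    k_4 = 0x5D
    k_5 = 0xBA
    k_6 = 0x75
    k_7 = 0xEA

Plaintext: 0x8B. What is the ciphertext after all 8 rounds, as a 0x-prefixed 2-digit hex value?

0xA0

s_0 = plaintext = 0x8B
s_1 = Round(s_0, k_0) = 0xBD
s_2 = Round(s_1, k_1) = 0xD0
s_3 = Round(s_2, k_2) = 0x05
s_4 = Round(s_3, k_3) = 0x59
s_5 = Round(s_4, k_4) = 0x94
s_6 = Round(s_5, k_5) = 0x4C
s_7 = Round(s_6, k_6) = 0xCA
s_8 = Round(s_7, k_7) = 0xA0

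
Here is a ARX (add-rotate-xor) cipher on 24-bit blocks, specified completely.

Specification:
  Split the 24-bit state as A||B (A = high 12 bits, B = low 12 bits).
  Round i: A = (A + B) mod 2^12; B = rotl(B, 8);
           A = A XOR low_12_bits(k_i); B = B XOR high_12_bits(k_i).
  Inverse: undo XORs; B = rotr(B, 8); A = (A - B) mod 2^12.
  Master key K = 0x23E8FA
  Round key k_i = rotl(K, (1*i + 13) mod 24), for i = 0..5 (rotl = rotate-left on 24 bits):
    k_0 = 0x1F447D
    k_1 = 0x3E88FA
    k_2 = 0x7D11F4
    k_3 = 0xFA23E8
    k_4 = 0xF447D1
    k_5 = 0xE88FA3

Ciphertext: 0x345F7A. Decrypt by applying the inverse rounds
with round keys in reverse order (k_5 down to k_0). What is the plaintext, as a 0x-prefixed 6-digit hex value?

0x86DF87

s_0 = ciphertext = 0x345F7A
s_1 = InvRound(s_0, k_5) = 0xDC5F21
s_2 = InvRound(s_1, k_4) = 0x3C4650
s_3 = InvRound(s_2, k_3) = 0x103F29
s_4 = InvRound(s_3, k_2) = 0x16FF88
s_5 = InvRound(s_4, k_1) = 0x38960C
s_6 = InvRound(s_5, k_0) = 0x86DF87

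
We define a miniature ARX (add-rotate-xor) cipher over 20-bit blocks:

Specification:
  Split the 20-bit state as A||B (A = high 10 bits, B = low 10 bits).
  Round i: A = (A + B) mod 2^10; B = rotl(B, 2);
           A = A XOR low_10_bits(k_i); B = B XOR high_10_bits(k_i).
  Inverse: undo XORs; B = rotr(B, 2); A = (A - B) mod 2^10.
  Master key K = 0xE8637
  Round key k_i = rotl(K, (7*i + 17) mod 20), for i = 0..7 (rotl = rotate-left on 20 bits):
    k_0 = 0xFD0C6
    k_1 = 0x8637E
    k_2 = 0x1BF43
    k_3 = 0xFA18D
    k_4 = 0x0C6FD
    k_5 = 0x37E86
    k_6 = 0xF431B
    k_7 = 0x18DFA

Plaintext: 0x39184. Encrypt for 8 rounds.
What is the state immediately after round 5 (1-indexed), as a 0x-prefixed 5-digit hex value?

s_0 = plaintext = 0x39184
s_1 = Round(s_0, k_0) = 0xAB9E5
s_2 = Round(s_1, k_1) = 0xFB58D
s_3 = Round(s_2, k_2) = 0x8E65A
s_4 = Round(s_3, k_3) = 0x47A82
s_5 = Round(s_4, k_4) = 0x5763B
s_6 = Round(s_5, k_5) = 0x47831
s_7 = Round(s_6, k_6) = 0x95314
s_8 = Round(s_7, k_7) = 0x24830

0x5763B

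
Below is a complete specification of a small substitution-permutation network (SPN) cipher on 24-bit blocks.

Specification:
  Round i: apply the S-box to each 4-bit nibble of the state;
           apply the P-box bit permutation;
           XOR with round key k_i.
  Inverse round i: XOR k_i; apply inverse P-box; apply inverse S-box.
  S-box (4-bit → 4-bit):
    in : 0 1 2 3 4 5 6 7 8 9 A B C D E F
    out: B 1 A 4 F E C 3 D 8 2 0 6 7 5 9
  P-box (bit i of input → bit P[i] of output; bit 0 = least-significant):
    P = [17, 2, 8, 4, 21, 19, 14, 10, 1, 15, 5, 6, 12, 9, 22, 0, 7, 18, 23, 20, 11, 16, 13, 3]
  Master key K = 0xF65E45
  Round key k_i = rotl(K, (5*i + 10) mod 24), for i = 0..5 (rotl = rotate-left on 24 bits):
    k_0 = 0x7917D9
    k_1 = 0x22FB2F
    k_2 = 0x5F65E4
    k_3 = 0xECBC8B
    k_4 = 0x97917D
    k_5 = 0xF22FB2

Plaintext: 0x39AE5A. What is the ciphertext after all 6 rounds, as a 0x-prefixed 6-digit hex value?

0x7B9571

s_0 = plaintext = 0x39AE5A
s_1 = Round(s_0, k_0) = 0x6171FF
s_2 = Round(s_1, k_1) = 0x00CDB5
s_3 = Round(s_2, k_2) = 0x0AEE5A
s_4 = Round(s_3, k_3) = 0xA1E0A5
s_5 = Round(s_4, k_4) = 0xDE00AB
s_6 = Round(s_5, k_5) = 0x7B9571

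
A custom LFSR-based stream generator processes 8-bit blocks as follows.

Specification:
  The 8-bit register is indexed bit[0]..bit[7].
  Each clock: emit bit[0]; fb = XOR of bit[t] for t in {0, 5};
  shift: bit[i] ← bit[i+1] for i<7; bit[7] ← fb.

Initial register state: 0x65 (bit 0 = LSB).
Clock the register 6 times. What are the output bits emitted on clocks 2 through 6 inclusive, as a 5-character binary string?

01001

reg_0 = 0x65
clock 1: out=1, reg = 0x32
clock 2: out=0, reg = 0x99
clock 3: out=1, reg = 0xCC
clock 4: out=0, reg = 0x66
clock 5: out=0, reg = 0xB3
clock 6: out=1, reg = 0x59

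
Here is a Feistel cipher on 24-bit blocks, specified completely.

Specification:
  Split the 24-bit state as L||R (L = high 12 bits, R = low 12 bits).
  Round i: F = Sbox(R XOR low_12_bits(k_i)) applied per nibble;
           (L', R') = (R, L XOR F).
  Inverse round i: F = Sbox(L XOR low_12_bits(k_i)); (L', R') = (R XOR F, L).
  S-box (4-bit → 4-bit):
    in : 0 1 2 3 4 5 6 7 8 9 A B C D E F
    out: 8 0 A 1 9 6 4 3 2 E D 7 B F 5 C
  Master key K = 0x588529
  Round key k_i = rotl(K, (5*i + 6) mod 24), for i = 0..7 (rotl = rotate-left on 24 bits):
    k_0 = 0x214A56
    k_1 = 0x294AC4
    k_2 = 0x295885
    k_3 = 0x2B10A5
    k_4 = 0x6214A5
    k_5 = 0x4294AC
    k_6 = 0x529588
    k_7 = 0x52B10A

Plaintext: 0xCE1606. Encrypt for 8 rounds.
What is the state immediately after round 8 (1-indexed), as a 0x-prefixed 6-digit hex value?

0x5EC7D4

s_0 = plaintext = 0xCE1606
s_1 = Round(s_0, k_0) = 0x606789
s_2 = Round(s_1, k_1) = 0x789999
s_3 = Round(s_2, k_2) = 0x999782
s_4 = Round(s_3, k_3) = 0x782A3A
s_5 = Round(s_4, k_4) = 0xA3A26E
s_6 = Round(s_5, k_5) = 0x26EE80
s_7 = Round(s_6, k_6) = 0xE805EC
s_8 = Round(s_7, k_7) = 0x5EC7D4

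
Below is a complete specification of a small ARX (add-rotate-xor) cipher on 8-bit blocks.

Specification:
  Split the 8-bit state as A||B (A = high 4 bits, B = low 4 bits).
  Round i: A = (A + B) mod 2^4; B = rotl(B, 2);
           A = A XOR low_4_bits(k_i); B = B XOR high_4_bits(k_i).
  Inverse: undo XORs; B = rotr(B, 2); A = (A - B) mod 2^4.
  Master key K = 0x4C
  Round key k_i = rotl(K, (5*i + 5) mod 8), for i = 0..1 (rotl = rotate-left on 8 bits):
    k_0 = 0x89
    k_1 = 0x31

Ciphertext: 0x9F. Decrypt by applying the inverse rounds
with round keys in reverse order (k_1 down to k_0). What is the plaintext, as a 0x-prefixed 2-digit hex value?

s_0 = ciphertext = 0x9F
s_1 = InvRound(s_0, k_1) = 0x53
s_2 = InvRound(s_1, k_0) = 0xEE

0xEE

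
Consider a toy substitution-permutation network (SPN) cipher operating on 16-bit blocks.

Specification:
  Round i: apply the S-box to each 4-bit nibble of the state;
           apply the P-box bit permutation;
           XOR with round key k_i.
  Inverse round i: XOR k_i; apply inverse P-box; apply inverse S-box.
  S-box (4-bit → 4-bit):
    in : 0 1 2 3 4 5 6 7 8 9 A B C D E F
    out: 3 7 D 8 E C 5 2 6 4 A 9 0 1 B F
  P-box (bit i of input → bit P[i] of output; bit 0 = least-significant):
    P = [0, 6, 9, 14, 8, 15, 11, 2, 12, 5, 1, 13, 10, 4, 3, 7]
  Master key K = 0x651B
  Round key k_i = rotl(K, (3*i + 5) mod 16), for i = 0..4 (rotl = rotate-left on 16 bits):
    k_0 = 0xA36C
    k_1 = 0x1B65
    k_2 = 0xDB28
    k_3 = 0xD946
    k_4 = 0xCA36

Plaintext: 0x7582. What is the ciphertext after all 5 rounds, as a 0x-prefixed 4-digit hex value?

s_0 = plaintext = 0x7582
s_1 = Round(s_0, k_0) = 0x497F
s_2 = Round(s_1, k_1) = 0xD9BE
s_3 = Round(s_2, k_2) = 0x9E6F
s_4 = Round(s_3, k_3) = 0xA22F
s_5 = Round(s_4, k_4) = 0xB1E1

0xB1E1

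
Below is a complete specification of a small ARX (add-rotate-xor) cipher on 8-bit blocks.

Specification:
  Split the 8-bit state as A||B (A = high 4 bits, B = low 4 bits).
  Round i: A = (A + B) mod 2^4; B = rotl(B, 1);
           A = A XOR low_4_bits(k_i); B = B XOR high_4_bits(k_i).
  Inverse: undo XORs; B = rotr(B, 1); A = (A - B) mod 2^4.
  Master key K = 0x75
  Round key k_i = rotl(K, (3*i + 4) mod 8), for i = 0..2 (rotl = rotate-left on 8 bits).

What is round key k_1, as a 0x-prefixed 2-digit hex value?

0xBA

K = 0x75
k_0 = rotl(K, (3*0+4) mod 8) = rotl(K, 4) = 0x57
k_1 = rotl(K, (3*1+4) mod 8) = rotl(K, 7) = 0xBA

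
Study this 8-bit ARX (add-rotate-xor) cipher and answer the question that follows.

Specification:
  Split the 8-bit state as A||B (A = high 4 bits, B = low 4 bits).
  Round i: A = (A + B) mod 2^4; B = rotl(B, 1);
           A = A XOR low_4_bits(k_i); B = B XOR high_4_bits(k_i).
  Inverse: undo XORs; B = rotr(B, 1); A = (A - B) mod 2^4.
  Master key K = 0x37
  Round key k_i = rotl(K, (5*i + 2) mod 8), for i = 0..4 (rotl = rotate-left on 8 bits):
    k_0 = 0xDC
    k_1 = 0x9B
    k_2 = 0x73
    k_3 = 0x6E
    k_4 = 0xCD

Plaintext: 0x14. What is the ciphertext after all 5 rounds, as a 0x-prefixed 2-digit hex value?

0xB4

s_0 = plaintext = 0x14
s_1 = Round(s_0, k_0) = 0x95
s_2 = Round(s_1, k_1) = 0x53
s_3 = Round(s_2, k_2) = 0xB1
s_4 = Round(s_3, k_3) = 0x24
s_5 = Round(s_4, k_4) = 0xB4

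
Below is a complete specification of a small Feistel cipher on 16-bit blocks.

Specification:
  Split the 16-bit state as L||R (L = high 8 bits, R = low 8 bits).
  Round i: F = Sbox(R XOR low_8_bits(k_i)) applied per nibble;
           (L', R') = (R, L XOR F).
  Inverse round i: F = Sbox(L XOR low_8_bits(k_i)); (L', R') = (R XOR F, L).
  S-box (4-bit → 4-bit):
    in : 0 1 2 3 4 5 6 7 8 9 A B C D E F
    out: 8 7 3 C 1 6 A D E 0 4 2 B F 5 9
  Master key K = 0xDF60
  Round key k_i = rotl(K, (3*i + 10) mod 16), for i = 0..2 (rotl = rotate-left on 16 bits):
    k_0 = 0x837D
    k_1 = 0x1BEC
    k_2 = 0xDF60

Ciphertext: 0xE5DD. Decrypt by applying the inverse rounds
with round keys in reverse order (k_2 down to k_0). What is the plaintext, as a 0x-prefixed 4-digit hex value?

0x9D18

s_0 = ciphertext = 0xE5DD
s_1 = InvRound(s_0, k_2) = 0x3BE5
s_2 = InvRound(s_1, k_1) = 0x183B
s_3 = InvRound(s_2, k_0) = 0x9D18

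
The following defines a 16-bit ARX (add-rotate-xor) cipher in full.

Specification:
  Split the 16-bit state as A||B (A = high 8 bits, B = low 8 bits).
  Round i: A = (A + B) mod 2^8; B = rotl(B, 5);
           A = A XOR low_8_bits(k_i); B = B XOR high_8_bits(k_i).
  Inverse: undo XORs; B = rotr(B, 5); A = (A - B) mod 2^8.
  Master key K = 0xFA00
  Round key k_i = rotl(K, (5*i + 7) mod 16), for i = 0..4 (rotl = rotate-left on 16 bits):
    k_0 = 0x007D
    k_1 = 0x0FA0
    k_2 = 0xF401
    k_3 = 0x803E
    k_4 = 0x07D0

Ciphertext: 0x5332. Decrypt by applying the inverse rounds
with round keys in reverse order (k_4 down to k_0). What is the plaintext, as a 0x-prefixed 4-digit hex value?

s_0 = ciphertext = 0x5332
s_1 = InvRound(s_0, k_4) = 0xDAA9
s_2 = InvRound(s_1, k_3) = 0x9B49
s_3 = InvRound(s_2, k_2) = 0xADED
s_4 = InvRound(s_3, k_1) = 0xF617
s_5 = InvRound(s_4, k_0) = 0xD3B8

0xD3B8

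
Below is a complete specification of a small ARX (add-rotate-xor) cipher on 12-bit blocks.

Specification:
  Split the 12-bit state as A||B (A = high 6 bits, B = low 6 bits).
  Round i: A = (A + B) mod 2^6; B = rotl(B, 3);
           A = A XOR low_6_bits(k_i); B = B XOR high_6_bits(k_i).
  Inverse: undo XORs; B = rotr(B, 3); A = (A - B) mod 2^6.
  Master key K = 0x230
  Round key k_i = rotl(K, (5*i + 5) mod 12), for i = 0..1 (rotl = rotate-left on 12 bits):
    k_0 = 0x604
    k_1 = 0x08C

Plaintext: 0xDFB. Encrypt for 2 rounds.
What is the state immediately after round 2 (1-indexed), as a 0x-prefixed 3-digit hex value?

0xC7A

s_0 = plaintext = 0xDFB
s_1 = Round(s_0, k_0) = 0xD87
s_2 = Round(s_1, k_1) = 0xC7A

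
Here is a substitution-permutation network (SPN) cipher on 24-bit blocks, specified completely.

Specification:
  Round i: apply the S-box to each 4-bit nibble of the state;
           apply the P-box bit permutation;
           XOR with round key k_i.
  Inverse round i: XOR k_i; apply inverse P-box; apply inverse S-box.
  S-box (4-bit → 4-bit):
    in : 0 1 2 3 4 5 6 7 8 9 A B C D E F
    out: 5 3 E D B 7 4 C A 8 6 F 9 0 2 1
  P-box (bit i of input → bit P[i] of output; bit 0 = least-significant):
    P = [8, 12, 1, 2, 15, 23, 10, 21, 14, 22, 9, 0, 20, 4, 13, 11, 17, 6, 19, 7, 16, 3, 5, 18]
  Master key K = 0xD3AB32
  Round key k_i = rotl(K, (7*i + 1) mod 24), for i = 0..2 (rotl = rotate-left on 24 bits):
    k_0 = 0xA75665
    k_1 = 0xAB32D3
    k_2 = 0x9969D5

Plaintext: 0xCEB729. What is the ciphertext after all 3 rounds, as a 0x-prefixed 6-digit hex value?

s_0 = plaintext = 0xCEB729
s_1 = Round(s_0, k_0) = 0x127830
s_2 = Round(s_1, k_1) = 0xC29F18
s_3 = Round(s_2, k_2) = 0x14B111

0x14B111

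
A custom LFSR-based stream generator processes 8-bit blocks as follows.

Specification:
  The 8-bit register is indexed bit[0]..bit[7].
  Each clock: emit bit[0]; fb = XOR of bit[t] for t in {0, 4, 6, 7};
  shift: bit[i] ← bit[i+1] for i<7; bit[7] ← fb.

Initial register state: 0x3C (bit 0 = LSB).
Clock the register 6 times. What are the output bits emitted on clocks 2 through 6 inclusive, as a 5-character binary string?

reg_0 = 0x3C
clock 1: out=0, reg = 0x9E
clock 2: out=0, reg = 0x4F
clock 3: out=1, reg = 0x27
clock 4: out=1, reg = 0x93
clock 5: out=1, reg = 0xC9
clock 6: out=1, reg = 0xE4

01111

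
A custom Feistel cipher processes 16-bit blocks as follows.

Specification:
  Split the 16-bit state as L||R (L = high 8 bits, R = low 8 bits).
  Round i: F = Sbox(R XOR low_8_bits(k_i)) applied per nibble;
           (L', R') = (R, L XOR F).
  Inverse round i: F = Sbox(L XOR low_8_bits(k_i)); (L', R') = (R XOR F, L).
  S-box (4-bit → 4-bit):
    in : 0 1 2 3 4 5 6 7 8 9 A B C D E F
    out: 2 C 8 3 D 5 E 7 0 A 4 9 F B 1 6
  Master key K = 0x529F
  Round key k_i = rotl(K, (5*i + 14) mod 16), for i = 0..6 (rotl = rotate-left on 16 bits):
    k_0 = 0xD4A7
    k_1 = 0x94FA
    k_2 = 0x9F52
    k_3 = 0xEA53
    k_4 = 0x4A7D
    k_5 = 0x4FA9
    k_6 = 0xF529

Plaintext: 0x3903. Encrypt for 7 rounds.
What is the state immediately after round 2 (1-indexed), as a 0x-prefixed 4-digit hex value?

s_0 = plaintext = 0x3903
s_1 = Round(s_0, k_0) = 0x0374
s_2 = Round(s_1, k_1) = 0x7402
s_3 = Round(s_2, k_2) = 0x0226
s_4 = Round(s_3, k_3) = 0x2677
s_5 = Round(s_4, k_4) = 0x7702
s_6 = Round(s_5, k_5) = 0x023E
s_7 = Round(s_6, k_6) = 0x3EC5

0x7402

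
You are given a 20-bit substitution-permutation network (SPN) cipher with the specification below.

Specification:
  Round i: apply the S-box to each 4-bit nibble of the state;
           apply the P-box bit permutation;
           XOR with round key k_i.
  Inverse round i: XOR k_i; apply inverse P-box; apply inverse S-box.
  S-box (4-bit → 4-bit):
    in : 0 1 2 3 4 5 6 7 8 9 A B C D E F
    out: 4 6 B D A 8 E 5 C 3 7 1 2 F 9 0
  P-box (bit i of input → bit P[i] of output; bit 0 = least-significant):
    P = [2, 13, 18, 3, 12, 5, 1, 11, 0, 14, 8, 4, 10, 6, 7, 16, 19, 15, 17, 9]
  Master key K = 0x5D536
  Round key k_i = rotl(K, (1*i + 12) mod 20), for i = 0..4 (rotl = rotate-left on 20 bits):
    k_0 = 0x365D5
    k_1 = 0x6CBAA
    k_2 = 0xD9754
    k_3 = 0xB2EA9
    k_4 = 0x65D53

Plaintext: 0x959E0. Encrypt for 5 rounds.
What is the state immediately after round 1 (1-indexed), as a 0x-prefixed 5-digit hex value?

0xEBDD4

s_0 = plaintext = 0x959E0
s_1 = Round(s_0, k_0) = 0xEBDD4
s_2 = Round(s_1, k_1) = 0xEB491
s_3 = Round(s_2, k_2) = 0x1E164
s_4 = Round(s_3, k_3) = 0x8C383
s_5 = Round(s_4, k_4) = 0x0560C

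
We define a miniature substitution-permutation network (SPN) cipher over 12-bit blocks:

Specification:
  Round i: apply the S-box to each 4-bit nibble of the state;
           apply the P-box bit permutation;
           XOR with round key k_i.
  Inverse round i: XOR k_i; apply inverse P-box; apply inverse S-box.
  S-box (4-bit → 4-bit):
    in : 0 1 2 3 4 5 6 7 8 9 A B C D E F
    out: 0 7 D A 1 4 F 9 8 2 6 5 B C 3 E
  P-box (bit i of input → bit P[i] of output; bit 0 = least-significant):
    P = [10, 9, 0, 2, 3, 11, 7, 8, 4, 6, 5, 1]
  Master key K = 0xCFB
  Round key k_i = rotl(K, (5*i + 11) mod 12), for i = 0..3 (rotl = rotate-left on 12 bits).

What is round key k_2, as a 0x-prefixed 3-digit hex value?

K = 0xCFB
k_0 = rotl(K, (5*0+11) mod 12) = rotl(K, 11) = 0xE7D
k_1 = rotl(K, (5*1+11) mod 12) = rotl(K, 4) = 0xFBC
k_2 = rotl(K, (5*2+11) mod 12) = rotl(K, 9) = 0x79F

0x79F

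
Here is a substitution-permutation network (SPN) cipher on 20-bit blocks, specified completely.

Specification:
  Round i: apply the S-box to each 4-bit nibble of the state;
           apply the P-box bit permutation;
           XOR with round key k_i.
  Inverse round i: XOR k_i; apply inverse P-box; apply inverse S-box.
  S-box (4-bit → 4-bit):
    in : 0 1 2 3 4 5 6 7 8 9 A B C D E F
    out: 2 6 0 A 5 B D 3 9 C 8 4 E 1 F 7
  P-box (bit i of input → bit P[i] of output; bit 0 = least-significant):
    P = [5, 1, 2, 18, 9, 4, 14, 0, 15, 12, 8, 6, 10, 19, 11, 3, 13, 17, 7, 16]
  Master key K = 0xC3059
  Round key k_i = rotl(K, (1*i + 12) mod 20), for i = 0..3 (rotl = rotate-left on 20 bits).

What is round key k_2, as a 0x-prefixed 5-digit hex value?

0x670C1

K = 0xC3059
k_0 = rotl(K, (1*0+12) mod 20) = rotl(K, 12) = 0x59C30
k_1 = rotl(K, (1*1+12) mod 20) = rotl(K, 13) = 0xB3860
k_2 = rotl(K, (1*2+12) mod 20) = rotl(K, 14) = 0x670C1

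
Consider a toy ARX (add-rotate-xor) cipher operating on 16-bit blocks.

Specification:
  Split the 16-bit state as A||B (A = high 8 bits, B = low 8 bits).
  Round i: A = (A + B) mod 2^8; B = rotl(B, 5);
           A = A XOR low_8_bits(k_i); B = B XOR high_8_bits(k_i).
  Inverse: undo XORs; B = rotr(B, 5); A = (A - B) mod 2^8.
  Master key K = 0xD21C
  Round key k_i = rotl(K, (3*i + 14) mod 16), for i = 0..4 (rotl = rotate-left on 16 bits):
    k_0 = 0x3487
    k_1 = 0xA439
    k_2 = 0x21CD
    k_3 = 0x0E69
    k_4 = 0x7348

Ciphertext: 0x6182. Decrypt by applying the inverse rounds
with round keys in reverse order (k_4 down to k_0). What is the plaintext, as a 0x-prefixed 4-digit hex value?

s_0 = ciphertext = 0x6182
s_1 = InvRound(s_0, k_4) = 0x9A8F
s_2 = InvRound(s_1, k_3) = 0xE70C
s_3 = InvRound(s_2, k_2) = 0xC169
s_4 = InvRound(s_3, k_1) = 0x8A6E
s_5 = InvRound(s_4, k_0) = 0x3BD2

0x3BD2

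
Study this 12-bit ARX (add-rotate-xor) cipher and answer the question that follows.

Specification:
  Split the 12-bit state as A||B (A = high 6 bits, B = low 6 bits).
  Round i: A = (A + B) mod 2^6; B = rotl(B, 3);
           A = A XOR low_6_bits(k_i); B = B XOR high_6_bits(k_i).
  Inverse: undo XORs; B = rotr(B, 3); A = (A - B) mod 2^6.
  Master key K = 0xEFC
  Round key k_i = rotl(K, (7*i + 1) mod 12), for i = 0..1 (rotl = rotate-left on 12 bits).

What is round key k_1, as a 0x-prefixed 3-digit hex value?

K = 0xEFC
k_0 = rotl(K, (7*0+1) mod 12) = rotl(K, 1) = 0xDF9
k_1 = rotl(K, (7*1+1) mod 12) = rotl(K, 8) = 0xCEF

0xCEF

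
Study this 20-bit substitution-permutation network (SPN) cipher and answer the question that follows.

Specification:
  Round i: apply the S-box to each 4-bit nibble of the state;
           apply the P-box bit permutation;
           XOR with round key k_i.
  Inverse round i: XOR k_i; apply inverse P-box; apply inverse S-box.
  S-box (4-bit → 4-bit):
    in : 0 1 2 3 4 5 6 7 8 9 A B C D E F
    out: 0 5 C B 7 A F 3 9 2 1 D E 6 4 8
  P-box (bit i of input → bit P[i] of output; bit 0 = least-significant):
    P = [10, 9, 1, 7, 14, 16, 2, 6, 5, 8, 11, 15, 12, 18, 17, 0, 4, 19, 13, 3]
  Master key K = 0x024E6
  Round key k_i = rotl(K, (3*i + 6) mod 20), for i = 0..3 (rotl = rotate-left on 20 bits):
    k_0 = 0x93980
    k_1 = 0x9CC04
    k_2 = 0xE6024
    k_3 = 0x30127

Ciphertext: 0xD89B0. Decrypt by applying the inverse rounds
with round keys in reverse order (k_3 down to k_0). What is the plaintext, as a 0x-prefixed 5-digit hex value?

s_0 = ciphertext = 0xD89B0
s_1 = InvRound(s_0, k_3) = 0x7C2E2
s_2 = InvRound(s_1, k_2) = 0xD0FCC
s_3 = InvRound(s_2, k_1) = 0xF9585
s_4 = InvRound(s_3, k_0) = 0xEC2EA

0xEC2EA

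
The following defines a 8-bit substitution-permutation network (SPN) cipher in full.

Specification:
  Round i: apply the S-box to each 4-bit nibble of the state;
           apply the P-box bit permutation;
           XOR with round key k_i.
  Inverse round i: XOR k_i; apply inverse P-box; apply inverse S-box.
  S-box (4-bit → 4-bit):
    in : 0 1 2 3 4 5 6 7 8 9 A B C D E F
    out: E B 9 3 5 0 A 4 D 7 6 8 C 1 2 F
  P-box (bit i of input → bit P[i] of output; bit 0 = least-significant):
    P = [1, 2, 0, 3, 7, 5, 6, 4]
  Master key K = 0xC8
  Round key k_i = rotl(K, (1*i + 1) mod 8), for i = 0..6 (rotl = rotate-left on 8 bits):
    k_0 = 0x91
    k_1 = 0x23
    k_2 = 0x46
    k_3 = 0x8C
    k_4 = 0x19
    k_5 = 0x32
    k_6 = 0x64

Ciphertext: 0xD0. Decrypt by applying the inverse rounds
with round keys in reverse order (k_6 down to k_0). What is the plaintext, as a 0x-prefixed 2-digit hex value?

s_0 = ciphertext = 0xD0
s_1 = InvRound(s_0, k_6) = 0x1E
s_2 = InvRound(s_1, k_5) = 0xE6
s_3 = InvRound(s_2, k_4) = 0xFF
s_4 = InvRound(s_3, k_3) = 0x04
s_5 = InvRound(s_4, k_2) = 0x7D
s_6 = InvRound(s_5, k_1) = 0xC1
s_7 = InvRound(s_6, k_0) = 0xC5

0xC5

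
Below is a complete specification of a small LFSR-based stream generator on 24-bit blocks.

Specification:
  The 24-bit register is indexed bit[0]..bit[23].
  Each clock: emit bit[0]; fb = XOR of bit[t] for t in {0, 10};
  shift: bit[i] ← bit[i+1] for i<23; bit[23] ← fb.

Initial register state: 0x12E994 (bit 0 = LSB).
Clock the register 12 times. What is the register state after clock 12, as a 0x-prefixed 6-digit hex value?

reg_0 = 0x12E994
clock 1: out=0, reg = 0x0974CA
clock 2: out=0, reg = 0x84BA65
clock 3: out=1, reg = 0xC25D32
clock 4: out=0, reg = 0xE12E99
clock 5: out=1, reg = 0x70974C
clock 6: out=0, reg = 0xB84BA6
clock 7: out=0, reg = 0x5C25D3
clock 8: out=1, reg = 0x2E12E9
clock 9: out=1, reg = 0x970974
clock 10: out=0, reg = 0x4B84BA
clock 11: out=0, reg = 0xA5C25D
clock 12: out=1, reg = 0xD2E12E

0xD2E12E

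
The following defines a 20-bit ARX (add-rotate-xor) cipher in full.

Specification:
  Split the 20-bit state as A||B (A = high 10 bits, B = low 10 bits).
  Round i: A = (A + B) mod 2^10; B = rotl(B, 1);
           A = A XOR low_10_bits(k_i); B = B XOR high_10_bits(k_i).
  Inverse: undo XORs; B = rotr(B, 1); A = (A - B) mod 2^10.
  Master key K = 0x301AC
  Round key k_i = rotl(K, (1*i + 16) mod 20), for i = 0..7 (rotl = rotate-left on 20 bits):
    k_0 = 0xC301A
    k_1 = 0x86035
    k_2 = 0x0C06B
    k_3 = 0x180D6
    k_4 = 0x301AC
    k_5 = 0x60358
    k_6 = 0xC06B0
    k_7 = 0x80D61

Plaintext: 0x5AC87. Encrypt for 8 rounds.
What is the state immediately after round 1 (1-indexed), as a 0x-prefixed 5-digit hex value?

0x7A202

s_0 = plaintext = 0x5AC87
s_1 = Round(s_0, k_0) = 0x7A202
s_2 = Round(s_1, k_1) = 0xF7E1D
s_3 = Round(s_2, k_2) = 0x65C0B
s_4 = Round(s_3, k_3) = 0x5D076
s_5 = Round(s_4, k_4) = 0x1182C
s_6 = Round(s_5, k_5) = 0xCA9D8
s_7 = Round(s_6, k_6) = 0xEC8B1
s_8 = Round(s_7, k_7) = 0x40B61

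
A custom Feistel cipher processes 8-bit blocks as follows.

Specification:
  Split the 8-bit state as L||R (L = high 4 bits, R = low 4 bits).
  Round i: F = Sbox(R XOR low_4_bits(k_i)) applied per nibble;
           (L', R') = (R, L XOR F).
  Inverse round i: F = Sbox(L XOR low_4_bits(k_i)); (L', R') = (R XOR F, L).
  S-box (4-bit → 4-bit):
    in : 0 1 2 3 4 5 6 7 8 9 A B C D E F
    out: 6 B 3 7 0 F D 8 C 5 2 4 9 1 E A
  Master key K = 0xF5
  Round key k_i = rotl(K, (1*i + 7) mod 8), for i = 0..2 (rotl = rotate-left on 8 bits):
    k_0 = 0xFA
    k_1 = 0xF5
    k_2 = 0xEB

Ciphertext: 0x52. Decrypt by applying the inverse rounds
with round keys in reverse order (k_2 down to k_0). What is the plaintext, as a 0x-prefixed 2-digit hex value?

s_0 = ciphertext = 0x52
s_1 = InvRound(s_0, k_2) = 0xC5
s_2 = InvRound(s_1, k_1) = 0x0C
s_3 = InvRound(s_2, k_0) = 0xE0

0xE0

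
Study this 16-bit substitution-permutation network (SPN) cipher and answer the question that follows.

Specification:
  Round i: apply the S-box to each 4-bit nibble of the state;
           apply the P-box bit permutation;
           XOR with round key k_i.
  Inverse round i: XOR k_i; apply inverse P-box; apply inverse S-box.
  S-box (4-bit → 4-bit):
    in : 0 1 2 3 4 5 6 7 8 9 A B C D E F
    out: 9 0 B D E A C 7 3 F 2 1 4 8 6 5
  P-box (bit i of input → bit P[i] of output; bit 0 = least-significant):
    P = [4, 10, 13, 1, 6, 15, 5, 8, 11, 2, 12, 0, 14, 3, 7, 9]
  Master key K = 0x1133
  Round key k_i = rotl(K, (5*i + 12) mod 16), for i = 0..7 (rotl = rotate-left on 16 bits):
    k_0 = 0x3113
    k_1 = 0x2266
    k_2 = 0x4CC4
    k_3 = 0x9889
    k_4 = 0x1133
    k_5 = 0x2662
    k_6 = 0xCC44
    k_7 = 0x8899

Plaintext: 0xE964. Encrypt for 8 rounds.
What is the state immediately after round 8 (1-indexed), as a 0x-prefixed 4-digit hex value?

0xB8B7

s_0 = plaintext = 0xE964
s_1 = Round(s_0, k_0) = 0x0CBC
s_2 = Round(s_1, k_1) = 0x5026
s_3 = Round(s_2, k_2) = 0xE78F
s_4 = Round(s_3, k_3) = 0x2055
s_5 = Round(s_4, k_4) = 0xDE38
s_6 = Round(s_5, k_5) = 0x3116
s_7 = Round(s_6, k_6) = 0xAEC6
s_8 = Round(s_7, k_7) = 0xB8B7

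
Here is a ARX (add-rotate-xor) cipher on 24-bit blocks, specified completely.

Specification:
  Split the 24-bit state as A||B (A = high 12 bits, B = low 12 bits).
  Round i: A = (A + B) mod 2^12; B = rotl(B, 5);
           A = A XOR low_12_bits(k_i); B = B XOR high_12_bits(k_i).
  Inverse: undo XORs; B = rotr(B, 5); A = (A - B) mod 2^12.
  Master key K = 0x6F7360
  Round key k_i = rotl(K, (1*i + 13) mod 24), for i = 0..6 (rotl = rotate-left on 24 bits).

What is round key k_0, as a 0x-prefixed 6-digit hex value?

K = 0x6F7360
k_0 = rotl(K, (1*0+13) mod 24) = rotl(K, 13) = 0x6C0DEE

0x6C0DEE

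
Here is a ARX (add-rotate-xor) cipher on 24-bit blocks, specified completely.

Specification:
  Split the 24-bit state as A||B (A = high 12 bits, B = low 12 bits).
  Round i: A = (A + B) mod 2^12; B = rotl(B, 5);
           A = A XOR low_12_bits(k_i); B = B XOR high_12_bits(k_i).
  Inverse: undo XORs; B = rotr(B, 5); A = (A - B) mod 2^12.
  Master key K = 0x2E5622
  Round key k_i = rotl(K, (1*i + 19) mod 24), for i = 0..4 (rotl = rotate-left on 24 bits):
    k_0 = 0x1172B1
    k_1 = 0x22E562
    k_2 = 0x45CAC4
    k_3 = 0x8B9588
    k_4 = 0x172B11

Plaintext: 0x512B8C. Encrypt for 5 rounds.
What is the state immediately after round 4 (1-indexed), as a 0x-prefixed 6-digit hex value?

0x178FBA

s_0 = plaintext = 0x512B8C
s_1 = Round(s_0, k_0) = 0x22F080
s_2 = Round(s_1, k_1) = 0x7CD22F
s_3 = Round(s_2, k_2) = 0x3381B8
s_4 = Round(s_3, k_3) = 0x178FBA
s_5 = Round(s_4, k_4) = 0xA2362D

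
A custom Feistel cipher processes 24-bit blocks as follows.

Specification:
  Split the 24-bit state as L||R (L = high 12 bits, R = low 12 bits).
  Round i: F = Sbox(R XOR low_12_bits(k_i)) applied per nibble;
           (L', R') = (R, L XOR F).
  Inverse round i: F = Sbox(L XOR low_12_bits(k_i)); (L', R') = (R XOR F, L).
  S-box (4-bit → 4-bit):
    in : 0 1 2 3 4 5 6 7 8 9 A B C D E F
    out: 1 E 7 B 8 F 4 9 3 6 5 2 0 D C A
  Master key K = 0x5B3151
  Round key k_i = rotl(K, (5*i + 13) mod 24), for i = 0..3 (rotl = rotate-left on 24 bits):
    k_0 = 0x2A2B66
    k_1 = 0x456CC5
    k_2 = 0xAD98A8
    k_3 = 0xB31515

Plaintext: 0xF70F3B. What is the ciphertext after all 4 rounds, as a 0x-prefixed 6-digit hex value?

0x86C02E

s_0 = plaintext = 0xF70F3B
s_1 = Round(s_0, k_0) = 0xF3B78D
s_2 = Round(s_1, k_1) = 0x78DDB8
s_3 = Round(s_2, k_2) = 0xDB886C
s_4 = Round(s_3, k_3) = 0x86C02E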